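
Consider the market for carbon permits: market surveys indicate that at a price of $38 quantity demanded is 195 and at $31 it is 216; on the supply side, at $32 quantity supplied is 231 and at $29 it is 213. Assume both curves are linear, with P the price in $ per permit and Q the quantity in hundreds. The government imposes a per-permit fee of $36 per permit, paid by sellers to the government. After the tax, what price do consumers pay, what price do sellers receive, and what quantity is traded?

Demand slope: (216 − 195)/(31 − 38) = -3, so Qd = 309 − 3P.
Supply slope: (213 − 231)/(29 − 32) = 6, so Qs = 6P + 39.
Without the tax, 309 − 3P = 6P + 39 gives 9P = 270, so P* = $30 and Q* = 219.
With the tax collected from sellers, supply shifts: Qs = 6(P − 36) + 39.
New equilibrium: consumers pay $54, sellers receive $18, Q = 147. (Wedge: Pb − Ps = 36.)
The less price-elastic side of the market bears the larger share of a per-unit tax.

Consumers pay $54; sellers receive $18; quantity = 147.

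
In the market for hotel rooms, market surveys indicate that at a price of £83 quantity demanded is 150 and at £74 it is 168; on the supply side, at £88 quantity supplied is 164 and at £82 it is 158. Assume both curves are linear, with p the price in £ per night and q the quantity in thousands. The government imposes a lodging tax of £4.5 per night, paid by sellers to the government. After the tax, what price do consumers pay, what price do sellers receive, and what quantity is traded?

Consumers pay £81.5; sellers receive £77; quantity = 153.

Demand slope: (168 − 150)/(74 − 83) = -2, so qd = 316 − 2p.
Supply slope: (158 − 164)/(82 − 88) = 1, so qs = p + 76.
Before the tax: set 316 − 2p = p + 76 → p* = £80, q* = 156.
With the tax collected from sellers, supply shifts: qs = (p − 4.5) + 76.
Solving gives q = 153 with consumers paying £81.5 and sellers receiving £77 (the £4.5 wedge).
The less price-elastic side of the market bears the larger share of a per-unit tax.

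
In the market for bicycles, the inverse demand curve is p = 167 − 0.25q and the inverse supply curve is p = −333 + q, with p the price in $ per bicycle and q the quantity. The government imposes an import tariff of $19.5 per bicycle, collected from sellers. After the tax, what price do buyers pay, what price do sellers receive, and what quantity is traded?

Inverting to q(p) form: qd = 668 − 4p; qs = p + 333.
Before the tax: set 668 − 4p = p + 333 → p* = $67, q* = 400.
With the tax collected from sellers, supply shifts: qs = (p − 19.5) + 333.
Solving gives q = 384.4 with buyers paying $70.9 and sellers receiving $51.4 (the $19.5 wedge).
The less price-elastic side of the market bears the larger share of a per-unit tax.

Buyers pay $70.9; sellers receive $51.4; quantity = 384.4.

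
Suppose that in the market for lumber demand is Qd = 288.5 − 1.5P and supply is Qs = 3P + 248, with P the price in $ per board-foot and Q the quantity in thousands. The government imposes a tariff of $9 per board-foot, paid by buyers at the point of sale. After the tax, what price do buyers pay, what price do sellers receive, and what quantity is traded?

Without the tax, 288.5 − 1.5P = 3P + 248 gives 4.5P = 40.5, so P* = $9 and Q* = 275.
With the tax collected from buyers, demand (in seller-price terms) shifts: Qd = 288.5 − 1.5(P + 9).
Solving gives Q = 266 with buyers paying $15 and sellers receiving $6 (the $9 wedge).
The less price-elastic side of the market bears the larger share of a per-unit tax.

Buyers pay $15; sellers receive $6; quantity = 266.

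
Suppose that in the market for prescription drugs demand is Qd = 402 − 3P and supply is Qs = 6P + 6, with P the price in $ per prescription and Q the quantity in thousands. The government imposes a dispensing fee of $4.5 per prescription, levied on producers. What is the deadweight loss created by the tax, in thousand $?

Deadweight loss = $20.25 thousand.

Without the tax, 402 − 3P = 6P + 6 gives 9P = 396, so P* = $44 and Q* = 270.
With the tax collected from producers, supply shifts: Qs = 6(P − 4.5) + 6.
Solving gives Q = 261 with consumers paying $47 and producers receiving $42.5 (the $4.5 wedge).
Quantity falls by |ΔQ| = |270 − 261| = 9.
DWL = ½ · t · |ΔQ| = ½ · 4.5 · 9 = $20.25.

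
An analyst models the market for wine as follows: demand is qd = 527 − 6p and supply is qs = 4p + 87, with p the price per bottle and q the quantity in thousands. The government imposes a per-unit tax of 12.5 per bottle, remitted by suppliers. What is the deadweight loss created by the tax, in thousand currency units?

Deadweight loss = 187.5 thousand.

Before the tax: set 527 − 6p = 4p + 87 → p* = 44, q* = 263.
With the tax collected from suppliers, supply shifts: qs = 4(p − 12.5) + 87.
Solving gives q = 233 with consumers paying 49 and suppliers receiving 36.5 (the 12.5 wedge).
Quantity falls by |ΔQ| = |263 − 233| = 30.
DWL = ½ · t · |ΔQ| = ½ · 12.5 · 30 = 187.5.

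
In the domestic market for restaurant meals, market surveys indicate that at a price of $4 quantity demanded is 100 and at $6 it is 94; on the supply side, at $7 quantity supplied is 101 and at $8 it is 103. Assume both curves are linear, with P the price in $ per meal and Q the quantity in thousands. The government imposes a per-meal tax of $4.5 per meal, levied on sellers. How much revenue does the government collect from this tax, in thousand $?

Demand slope: (94 − 100)/(6 − 4) = -3, so Qd = 112 − 3P.
Supply slope: (103 − 101)/(8 − 7) = 2, so Qs = 2P + 87.
Before the tax: set 112 − 3P = 2P + 87 → P* = $5, Q* = 97.
With the tax collected from sellers, supply shifts: Qs = 2(P − 4.5) + 87.
New equilibrium: consumers pay $6.8, sellers receive $2.3, Q = 91.6. (Wedge: Pb − Ps = 4.5.)
Revenue = t · Q = 4.5 · 91.6 = $412.2.

Tax revenue = $412.2 thousand.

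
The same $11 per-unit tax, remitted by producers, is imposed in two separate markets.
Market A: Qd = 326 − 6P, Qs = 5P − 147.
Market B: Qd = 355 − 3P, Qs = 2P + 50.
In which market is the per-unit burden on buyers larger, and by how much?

Market A: pre-tax P* = $43, Q* = 68; post-tax Q = 38; per-unit burden on buyers = $5.
Market B: pre-tax P* = $61, Q* = 172; post-tax Q = 158.8; per-unit burden on buyers = $4.4.
Difference: $5 vs $4.4 → market A is larger by $0.6.

Market A, by $0.6.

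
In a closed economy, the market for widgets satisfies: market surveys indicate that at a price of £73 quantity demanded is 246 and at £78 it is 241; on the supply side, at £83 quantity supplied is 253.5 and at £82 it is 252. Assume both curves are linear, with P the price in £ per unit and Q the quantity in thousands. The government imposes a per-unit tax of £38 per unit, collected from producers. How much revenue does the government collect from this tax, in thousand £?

Demand slope: (241 − 246)/(78 − 73) = -1, so Qd = 319 − P.
Supply slope: (252 − 253.5)/(82 − 83) = 1.5, so Qs = 1.5P + 129.
Before the tax: set 319 − P = 1.5P + 129 → P* = £76, Q* = 243.
With the tax collected from producers, supply shifts: Qs = 1.5(P − 38) + 129.
Solving gives Q = 220.2 with consumers paying £98.8 and producers receiving £60.8 (the £38 wedge).
Revenue = t · Q = 38 · 220.2 = £8367.6.

Tax revenue = £8367.6 thousand.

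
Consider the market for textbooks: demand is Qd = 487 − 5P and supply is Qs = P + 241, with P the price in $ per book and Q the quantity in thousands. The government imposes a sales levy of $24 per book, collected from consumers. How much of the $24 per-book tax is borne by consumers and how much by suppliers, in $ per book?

Consumers bear $4 per book; suppliers bear $20 per book.

Before the tax: set 487 − 5P = P + 241 → P* = $41, Q* = 282.
With the tax collected from consumers, demand (in seller-price terms) shifts: Qd = 487 − 5(P + 24).
New equilibrium: consumers pay $45, suppliers receive $21, Q = 262. (Wedge: Pb − Ps = 24.)
Burden on consumers: $4; on suppliers: $20. (They sum to $24.)
The less price-elastic side of the market bears the larger share of a per-unit tax.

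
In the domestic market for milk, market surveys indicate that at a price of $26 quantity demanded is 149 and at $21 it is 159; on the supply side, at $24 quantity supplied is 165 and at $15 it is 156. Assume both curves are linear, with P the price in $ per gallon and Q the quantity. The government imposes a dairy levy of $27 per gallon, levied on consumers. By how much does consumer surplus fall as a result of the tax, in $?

Demand slope: (159 − 149)/(21 − 26) = -2, so Qd = 201 − 2P.
Supply slope: (156 − 165)/(15 − 24) = 1, so Qs = P + 141.
Without the tax, 201 − 2P = P + 141 gives 3P = 60, so P* = $20 and Q* = 161.
With the tax collected from consumers, demand (in seller-price terms) shifts: Qd = 201 − 2(P + 27).
Solving gives Q = 143 with consumers paying $29 and producers receiving $2 (the $27 wedge).
ΔCS is the trapezoid between Q = 143 and Q = 161 of height $9: ½ · (161 + 143) · 9 = $1368.

Consumer surplus falls by $1368.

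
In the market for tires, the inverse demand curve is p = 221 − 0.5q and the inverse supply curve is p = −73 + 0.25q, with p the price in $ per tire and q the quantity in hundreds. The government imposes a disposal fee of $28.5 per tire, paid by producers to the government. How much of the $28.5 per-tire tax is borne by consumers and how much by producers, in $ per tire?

Consumers bear $19 per tire; producers bear $9.5 per tire.

Inverting to q(p) form: qd = 442 − 2p; qs = 4p + 292.
Before the tax: set 442 − 2p = 4p + 292 → p* = $25, q* = 392.
With the tax collected from producers, supply shifts: qs = 4(p − 28.5) + 292.
Solving gives q = 354 with consumers paying $44 and producers receiving $15.5 (the $28.5 wedge).
Burden on consumers: $19; on producers: $9.5. (They sum to $28.5.)
The less price-elastic side of the market bears the larger share of a per-unit tax.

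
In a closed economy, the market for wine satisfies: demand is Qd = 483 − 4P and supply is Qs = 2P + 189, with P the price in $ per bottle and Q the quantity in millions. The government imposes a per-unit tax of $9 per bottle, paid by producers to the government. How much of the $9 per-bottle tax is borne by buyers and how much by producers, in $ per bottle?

Without the tax, 483 − 4P = 2P + 189 gives 6P = 294, so P* = $49 and Q* = 287.
With the tax collected from producers, supply shifts: Qs = 2(P − 9) + 189.
New equilibrium: buyers pay $52, producers receive $43, Q = 275. (Wedge: Pb − Ps = 9.)
Burden on buyers: $3; on producers: $6. (They sum to $9.)

Buyers bear $3 per bottle; producers bear $6 per bottle.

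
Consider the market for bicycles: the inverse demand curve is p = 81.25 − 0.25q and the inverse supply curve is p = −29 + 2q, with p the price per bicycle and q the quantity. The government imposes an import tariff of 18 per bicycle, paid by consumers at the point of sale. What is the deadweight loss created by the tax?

Deadweight loss = 72.

Rewrite in direct form: qd = 325 − 4p and qs = 0.5p + 14.5.
Before the tax: set 325 − 4p = 0.5p + 14.5 → p* = 69, q* = 49.
With the tax collected from consumers, demand (in seller-price terms) shifts: qd = 325 − 4(p + 18).
Solving gives q = 41 with consumers paying 71 and sellers receiving 53 (the 18 wedge).
Quantity falls by |ΔQ| = |49 − 41| = 8.
DWL = ½ · t · |ΔQ| = ½ · 18 · 8 = 72.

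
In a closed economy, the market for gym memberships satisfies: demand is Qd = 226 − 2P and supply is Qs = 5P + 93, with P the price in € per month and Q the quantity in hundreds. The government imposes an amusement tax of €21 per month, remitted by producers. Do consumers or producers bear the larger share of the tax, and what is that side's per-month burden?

Before the tax: set 226 − 2P = 5P + 93 → P* = €19, Q* = 188.
With the tax collected from producers, supply shifts: Qs = 5(P − 21) + 93.
Solving gives Q = 158 with consumers paying €34 and producers receiving €13 (the €21 wedge).
Per-month burden: consumers €15, producers €6.
Consumers take the larger share because demand is less price-elastic here (demand slope 2 vs supply slope 5).
The less price-elastic side of the market bears the larger share of a per-unit tax.

Consumers bear the larger share: €15 per month.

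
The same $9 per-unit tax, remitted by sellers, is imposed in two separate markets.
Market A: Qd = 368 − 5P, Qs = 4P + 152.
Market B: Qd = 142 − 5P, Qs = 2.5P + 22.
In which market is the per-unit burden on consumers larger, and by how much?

Market A, by $1.

Market A: pre-tax P* = $24, Q* = 248; post-tax Q = 228; per-unit burden on consumers = $4.
Market B: pre-tax P* = $16, Q* = 62; post-tax Q = 47; per-unit burden on consumers = $3.
Difference: $4 vs $3 → market A is larger by $1.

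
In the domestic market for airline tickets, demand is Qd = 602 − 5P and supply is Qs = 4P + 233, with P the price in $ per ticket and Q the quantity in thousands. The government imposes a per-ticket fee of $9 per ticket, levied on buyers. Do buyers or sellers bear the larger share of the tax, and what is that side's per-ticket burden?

Without the tax, 602 − 5P = 4P + 233 gives 9P = 369, so P* = $41 and Q* = 397.
With the tax collected from buyers, demand (in seller-price terms) shifts: Qd = 602 − 5(P + 9).
Solving gives Q = 377 with buyers paying $45 and sellers receiving $36 (the $9 wedge).
Per-ticket burden: buyers $4, sellers $5.
Sellers take the larger share because supply is less price-elastic here (demand slope 5 vs supply slope 4).
The less price-elastic side of the market bears the larger share of a per-unit tax.

Sellers bear the larger share: $5 per ticket.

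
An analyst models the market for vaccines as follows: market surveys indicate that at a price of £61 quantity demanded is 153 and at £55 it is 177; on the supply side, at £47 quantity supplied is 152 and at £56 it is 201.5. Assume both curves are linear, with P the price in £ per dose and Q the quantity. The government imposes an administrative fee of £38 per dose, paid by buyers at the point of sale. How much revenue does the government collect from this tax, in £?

Demand slope: (177 − 153)/(55 − 61) = -4, so Qd = 397 − 4P.
Supply slope: (201.5 − 152)/(56 − 47) = 5.5, so Qs = 5.5P − 106.5.
Before the tax: set 397 − 4P = 5.5P − 106.5 → P* = £53, Q* = 185.
With the tax collected from buyers, demand (in seller-price terms) shifts: Qd = 397 − 4(P + 38).
Solving gives Q = 97 with buyers paying £75 and producers receiving £37 (the £38 wedge).
Revenue = t · Q = 38 · 97 = £3686.

Tax revenue = £3686.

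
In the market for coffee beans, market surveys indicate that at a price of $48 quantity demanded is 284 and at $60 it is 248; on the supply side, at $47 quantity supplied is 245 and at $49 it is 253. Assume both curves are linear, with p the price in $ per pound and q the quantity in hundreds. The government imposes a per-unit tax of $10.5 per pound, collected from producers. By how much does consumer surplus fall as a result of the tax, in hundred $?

Demand slope: (248 − 284)/(60 − 48) = -3, so qd = 428 − 3p.
Supply slope: (253 − 245)/(49 − 47) = 4, so qs = 4p + 57.
Before the tax: set 428 − 3p = 4p + 57 → p* = $53, q* = 269.
With the tax collected from producers, supply shifts: qs = 4(p − 10.5) + 57.
New equilibrium: consumers pay $59, producers receive $48.5, q = 251. (Wedge: pb − ps = 10.5.)
ΔCS is the trapezoid between Q = 251 and Q = 269 of height $6: ½ · (269 + 251) · 6 = $1560.

Consumer surplus falls by $1560 hundred.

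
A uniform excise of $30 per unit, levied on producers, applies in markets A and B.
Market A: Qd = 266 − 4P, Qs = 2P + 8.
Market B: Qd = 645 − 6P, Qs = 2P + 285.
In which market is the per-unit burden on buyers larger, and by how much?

Market A: pre-tax P* = $43, Q* = 94; post-tax Q = 54; per-unit burden on buyers = $10.
Market B: pre-tax P* = $45, Q* = 375; post-tax Q = 330; per-unit burden on buyers = $7.5.
Difference: $10 vs $7.5 → market A is larger by $2.5.

Market A, by $2.5.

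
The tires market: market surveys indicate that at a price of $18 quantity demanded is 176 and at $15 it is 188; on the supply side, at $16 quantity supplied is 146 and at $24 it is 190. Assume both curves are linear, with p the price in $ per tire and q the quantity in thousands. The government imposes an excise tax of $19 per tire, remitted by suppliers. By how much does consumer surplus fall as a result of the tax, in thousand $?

Consumer surplus falls by $1606 thousand.

Demand slope: (188 − 176)/(15 − 18) = -4, so qd = 248 − 4p.
Supply slope: (190 − 146)/(24 − 16) = 5.5, so qs = 5.5p + 58.
Without the tax, 248 − 4p = 5.5p + 58 gives 9.5p = 190, so p* = $20 and q* = 168.
With the tax collected from suppliers, supply shifts: qs = 5.5(p − 19) + 58.
New equilibrium: consumers pay $31, suppliers receive $12, q = 124. (Wedge: pb − ps = 19.)
ΔCS is the trapezoid between Q = 124 and Q = 168 of height $11: ½ · (168 + 124) · 11 = $1606.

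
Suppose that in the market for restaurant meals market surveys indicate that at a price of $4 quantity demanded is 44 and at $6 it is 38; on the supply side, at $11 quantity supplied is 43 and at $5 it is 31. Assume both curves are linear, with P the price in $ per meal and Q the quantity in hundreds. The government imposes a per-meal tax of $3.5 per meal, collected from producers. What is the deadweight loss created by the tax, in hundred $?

Demand slope: (38 − 44)/(6 − 4) = -3, so Qd = 56 − 3P.
Supply slope: (31 − 43)/(5 − 11) = 2, so Qs = 2P + 21.
Without the tax, 56 − 3P = 2P + 21 gives 5P = 35, so P* = $7 and Q* = 35.
With the tax collected from producers, supply shifts: Qs = 2(P − 3.5) + 21.
New equilibrium: buyers pay $8.4, producers receive $4.9, Q = 30.8. (Wedge: Pb − Ps = 3.5.)
Quantity falls by |ΔQ| = |35 − 30.8| = 4.2.
DWL = ½ · t · |ΔQ| = ½ · 3.5 · 4.2 = $7.35.

Deadweight loss = $7.35 hundred.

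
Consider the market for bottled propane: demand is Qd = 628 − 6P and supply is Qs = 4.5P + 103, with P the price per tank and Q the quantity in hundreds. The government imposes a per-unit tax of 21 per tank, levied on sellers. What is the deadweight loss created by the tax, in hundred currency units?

Deadweight loss = 567 hundred.

Without the tax, 628 − 6P = 4.5P + 103 gives 10.5P = 525, so P* = 50 and Q* = 328.
With the tax collected from sellers, supply shifts: Qs = 4.5(P − 21) + 103.
Solving gives Q = 274 with consumers paying 59 and sellers receiving 38 (the 21 wedge).
Quantity falls by |ΔQ| = |328 − 274| = 54.
DWL = ½ · t · |ΔQ| = ½ · 21 · 54 = 567.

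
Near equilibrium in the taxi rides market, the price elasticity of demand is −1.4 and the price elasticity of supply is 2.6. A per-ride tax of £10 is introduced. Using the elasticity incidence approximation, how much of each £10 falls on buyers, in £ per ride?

Incidence ratio: buyers' share ≈ εs / (εs + |εd|) = 2.6 / (2.6 + 1.4) = 0.65.
So buyers bear ≈ 0.65 × £10 = £6.5; producers bear £3.5.

Buyers bear ≈ £6.5 per ride.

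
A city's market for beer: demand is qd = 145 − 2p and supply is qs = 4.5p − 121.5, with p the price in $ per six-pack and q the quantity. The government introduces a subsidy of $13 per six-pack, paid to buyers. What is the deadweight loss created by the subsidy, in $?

Without the subsidy, 145 − 2p = 4.5p − 121.5 gives 6.5p = 266.5, so p* = $41 and q* = 63.
With a per-unit subsidy paid to buyers, each effectively pays p − 13, so demand becomes qd = 145 − 2(p − 13).
Solving gives q = 81 with buyers paying $32 and producers receiving $45 (the $13 wedge).
Quantity rises by |ΔQ| = |63 − 81| = 18.
DWL = ½ · t · |ΔQ| = ½ · 13 · 18 = $117.

Deadweight loss = $117.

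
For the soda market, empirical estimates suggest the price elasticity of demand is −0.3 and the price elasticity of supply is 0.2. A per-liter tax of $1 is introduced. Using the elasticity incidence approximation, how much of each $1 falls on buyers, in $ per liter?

Incidence ratio: buyers' share ≈ εs / (εs + |εd|) = 0.2 / (0.2 + 0.3) = 0.4.
So buyers bear ≈ 0.4 × $1 = $0.4; sellers bear $0.6.

Buyers bear ≈ $0.4 per liter.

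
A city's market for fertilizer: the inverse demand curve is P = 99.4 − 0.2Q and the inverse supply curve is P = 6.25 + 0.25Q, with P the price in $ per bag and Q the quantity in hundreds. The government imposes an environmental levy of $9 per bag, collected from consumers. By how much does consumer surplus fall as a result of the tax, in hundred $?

Consumer surplus falls by $788 hundred.

Rewrite in direct form: Qd = 497 − 5P and Qs = 4P − 25.
Before the tax: set 497 − 5P = 4P − 25 → P* = $58, Q* = 207.
With the tax collected from consumers, demand (in seller-price terms) shifts: Qd = 497 − 5(P + 9).
Solving gives Q = 187 with consumers paying $62 and producers receiving $53 (the $9 wedge).
ΔCS is the trapezoid between Q = 187 and Q = 207 of height $4: ½ · (207 + 187) · 4 = $788.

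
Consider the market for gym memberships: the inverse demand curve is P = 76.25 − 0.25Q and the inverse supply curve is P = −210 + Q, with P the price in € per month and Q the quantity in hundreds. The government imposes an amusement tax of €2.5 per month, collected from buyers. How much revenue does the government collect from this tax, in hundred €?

Inverting to Q(P) form: Qd = 305 − 4P; Qs = P + 210.
Before the tax: set 305 − 4P = P + 210 → P* = €19, Q* = 229.
With the tax collected from buyers, demand (in seller-price terms) shifts: Qd = 305 − 4(P + 2.5).
New equilibrium: buyers pay €19.5, suppliers receive €17, Q = 227. (Wedge: Pb − Ps = 2.5.)
Revenue = t · Q = 2.5 · 227 = €567.5.

Tax revenue = €567.5 hundred.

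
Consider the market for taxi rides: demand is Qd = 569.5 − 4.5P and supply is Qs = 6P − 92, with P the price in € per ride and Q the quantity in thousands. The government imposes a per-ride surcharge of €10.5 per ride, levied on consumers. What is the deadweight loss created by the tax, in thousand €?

Deadweight loss = €141.75 thousand.

Before the tax: set 569.5 − 4.5P = 6P − 92 → P* = €63, Q* = 286.
With the tax collected from consumers, demand (in seller-price terms) shifts: Qd = 569.5 − 4.5(P + 10.5).
Solving gives Q = 259 with consumers paying €69 and producers receiving €58.5 (the €10.5 wedge).
Quantity falls by |ΔQ| = |286 − 259| = 27.
DWL = ½ · t · |ΔQ| = ½ · 10.5 · 27 = €141.75.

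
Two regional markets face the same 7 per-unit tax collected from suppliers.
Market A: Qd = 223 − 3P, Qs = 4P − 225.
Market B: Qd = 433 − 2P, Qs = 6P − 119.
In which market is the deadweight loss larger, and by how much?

Market A: pre-tax P* = 64, Q* = 31; post-tax Q = 19; deadweight loss = 42.
Market B: pre-tax P* = 69, Q* = 295; post-tax Q = 284.5; deadweight loss = 36.75.
Difference: 42 vs 36.75 → market A is larger by 5.25.

Market A, by 5.25.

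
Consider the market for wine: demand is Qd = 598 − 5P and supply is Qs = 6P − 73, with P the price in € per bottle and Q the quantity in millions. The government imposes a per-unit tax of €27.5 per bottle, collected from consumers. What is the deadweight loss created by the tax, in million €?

Deadweight loss = €1031.25 million.

Before the tax: set 598 − 5P = 6P − 73 → P* = €61, Q* = 293.
With the tax collected from consumers, demand (in seller-price terms) shifts: Qd = 598 − 5(P + 27.5).
New equilibrium: consumers pay €76, producers receive €48.5, Q = 218. (Wedge: Pb − Ps = 27.5.)
Quantity falls by |ΔQ| = |293 − 218| = 75.
DWL = ½ · t · |ΔQ| = ½ · 27.5 · 75 = €1031.25.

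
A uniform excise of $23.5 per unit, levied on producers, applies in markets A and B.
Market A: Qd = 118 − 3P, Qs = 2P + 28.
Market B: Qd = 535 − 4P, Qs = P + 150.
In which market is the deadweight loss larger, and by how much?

Market A: pre-tax P* = $18, Q* = 64; post-tax Q = 35.8; deadweight loss = $331.35.
Market B: pre-tax P* = $77, Q* = 227; post-tax Q = 208.2; deadweight loss = $220.9.
Difference: $331.35 vs $220.9 → market A is larger by $110.45.

Market A, by $110.45.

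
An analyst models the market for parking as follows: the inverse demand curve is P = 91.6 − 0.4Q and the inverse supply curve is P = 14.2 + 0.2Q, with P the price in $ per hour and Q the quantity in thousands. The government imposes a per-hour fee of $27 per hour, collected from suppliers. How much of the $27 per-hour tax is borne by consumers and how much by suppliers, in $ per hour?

Inverting to Q(P) form: Qd = 229 − 2.5P; Qs = 5P − 71.
Without the tax, 229 − 2.5P = 5P − 71 gives 7.5P = 300, so P* = $40 and Q* = 129.
With the tax collected from suppliers, supply shifts: Qs = 5(P − 27) − 71.
New equilibrium: consumers pay $58, suppliers receive $31, Q = 84. (Wedge: Pb − Ps = 27.)
Burden on consumers: $18; on suppliers: $9. (They sum to $27.)

Consumers bear $18 per hour; suppliers bear $9 per hour.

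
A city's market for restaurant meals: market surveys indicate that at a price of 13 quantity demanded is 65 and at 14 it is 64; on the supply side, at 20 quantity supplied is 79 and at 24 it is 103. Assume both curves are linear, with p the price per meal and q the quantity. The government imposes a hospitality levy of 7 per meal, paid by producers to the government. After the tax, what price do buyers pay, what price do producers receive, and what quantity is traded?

Buyers pay 23; producers receive 16; quantity = 55.

Demand slope: (64 − 65)/(14 − 13) = -1, so qd = 78 − p.
Supply slope: (103 − 79)/(24 − 20) = 6, so qs = 6p − 41.
Before the tax: set 78 − p = 6p − 41 → p* = 17, q* = 61.
With the tax collected from producers, supply shifts: qs = 6(p − 7) − 41.
New equilibrium: buyers pay 23, producers receive 16, q = 55. (Wedge: pb − ps = 7.)
The less price-elastic side of the market bears the larger share of a per-unit tax.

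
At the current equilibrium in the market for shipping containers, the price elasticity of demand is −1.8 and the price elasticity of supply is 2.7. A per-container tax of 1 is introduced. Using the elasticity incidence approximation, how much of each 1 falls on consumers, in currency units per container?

Incidence ratio: consumers' share ≈ εs / (εs + |εd|) = 2.7 / (2.7 + 1.8) = 0.6.
So consumers bear ≈ 0.6 × 1 = 0.6; producers bear 0.4.

Consumers bear ≈ 0.6 per container.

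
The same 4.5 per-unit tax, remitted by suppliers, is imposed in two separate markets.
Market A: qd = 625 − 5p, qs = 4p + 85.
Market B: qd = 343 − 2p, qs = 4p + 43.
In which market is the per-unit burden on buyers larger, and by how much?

Market B, by 1.

Market A: pre-tax p* = 60, q* = 325; post-tax q = 315; per-unit burden on buyers = 2.
Market B: pre-tax p* = 50, q* = 243; post-tax q = 237; per-unit burden on buyers = 3.
Difference: 2 vs 3 → market B is larger by 1.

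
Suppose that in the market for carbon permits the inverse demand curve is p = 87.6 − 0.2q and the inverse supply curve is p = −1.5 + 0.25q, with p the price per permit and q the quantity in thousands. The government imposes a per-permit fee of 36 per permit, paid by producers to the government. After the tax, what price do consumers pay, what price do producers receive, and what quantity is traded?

Rewrite in direct form: qd = 438 − 5p and qs = 4p + 6.
Before the tax: set 438 − 5p = 4p + 6 → p* = 48, q* = 198.
With the tax collected from producers, supply shifts: qs = 4(p − 36) + 6.
Solving gives q = 118 with consumers paying 64 and producers receiving 28 (the 36 wedge).
The less price-elastic side of the market bears the larger share of a per-unit tax.

Consumers pay 64; producers receive 28; quantity = 118.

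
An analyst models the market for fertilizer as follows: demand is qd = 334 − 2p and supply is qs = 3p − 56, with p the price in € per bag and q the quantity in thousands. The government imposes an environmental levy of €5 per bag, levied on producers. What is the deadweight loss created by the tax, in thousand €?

Deadweight loss = €15 thousand.

Before the tax: set 334 − 2p = 3p − 56 → p* = €78, q* = 178.
With the tax collected from producers, supply shifts: qs = 3(p − 5) − 56.
Solving gives q = 172 with buyers paying €81 and producers receiving €76 (the €5 wedge).
Quantity falls by |ΔQ| = |178 − 172| = 6.
DWL = ½ · t · |ΔQ| = ½ · 5 · 6 = €15.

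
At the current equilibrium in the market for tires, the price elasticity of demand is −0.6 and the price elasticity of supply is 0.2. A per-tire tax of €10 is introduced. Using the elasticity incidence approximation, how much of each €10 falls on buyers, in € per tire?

Buyers bear ≈ €2.5 per tire.

Incidence ratio: buyers' share ≈ εs / (εs + |εd|) = 0.2 / (0.2 + 0.6) = 0.25.
So buyers bear ≈ 0.25 × €10 = €2.5; sellers bear €7.5.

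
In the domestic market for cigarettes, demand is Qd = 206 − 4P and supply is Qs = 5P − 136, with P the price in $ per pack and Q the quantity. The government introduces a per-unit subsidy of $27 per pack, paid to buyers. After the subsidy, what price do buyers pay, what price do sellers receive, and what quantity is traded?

Without the subsidy, 206 − 4P = 5P − 136 gives 9P = 342, so P* = $38 and Q* = 54.
With a per-unit subsidy paid to buyers, each effectively pays P − 27, so demand becomes Qd = 206 − 4(P − 27).
Solving gives Q = 114 with buyers paying $23 and sellers receiving $50 (the $27 wedge).

Buyers pay $23; sellers receive $50; quantity = 114.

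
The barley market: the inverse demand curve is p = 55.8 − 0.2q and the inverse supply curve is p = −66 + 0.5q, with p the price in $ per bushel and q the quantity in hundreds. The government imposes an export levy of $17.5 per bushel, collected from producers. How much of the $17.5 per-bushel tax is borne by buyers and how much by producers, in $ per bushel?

Inverting to q(p) form: qd = 279 − 5p; qs = 2p + 132.
Before the tax: set 279 − 5p = 2p + 132 → p* = $21, q* = 174.
With the tax collected from producers, supply shifts: qs = 2(p − 17.5) + 132.
Solving gives q = 149 with buyers paying $26 and producers receiving $8.5 (the $17.5 wedge).
Burden on buyers: $5; on producers: $12.5. (They sum to $17.5.)

Buyers bear $5 per bushel; producers bear $12.5 per bushel.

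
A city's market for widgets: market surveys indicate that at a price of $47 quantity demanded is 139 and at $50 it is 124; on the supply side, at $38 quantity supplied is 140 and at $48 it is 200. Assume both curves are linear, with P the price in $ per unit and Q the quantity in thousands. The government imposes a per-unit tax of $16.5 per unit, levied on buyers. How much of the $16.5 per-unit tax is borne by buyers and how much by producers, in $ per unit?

Demand slope: (124 − 139)/(50 − 47) = -5, so Qd = 374 − 5P.
Supply slope: (200 − 140)/(48 − 38) = 6, so Qs = 6P − 88.
Without the tax, 374 − 5P = 6P − 88 gives 11P = 462, so P* = $42 and Q* = 164.
With the tax collected from buyers, demand (in seller-price terms) shifts: Qd = 374 − 5(P + 16.5).
New equilibrium: buyers pay $51, producers receive $34.5, Q = 119. (Wedge: Pb − Ps = 16.5.)
Burden on buyers: $9; on producers: $7.5. (They sum to $16.5.)

Buyers bear $9 per unit; producers bear $7.5 per unit.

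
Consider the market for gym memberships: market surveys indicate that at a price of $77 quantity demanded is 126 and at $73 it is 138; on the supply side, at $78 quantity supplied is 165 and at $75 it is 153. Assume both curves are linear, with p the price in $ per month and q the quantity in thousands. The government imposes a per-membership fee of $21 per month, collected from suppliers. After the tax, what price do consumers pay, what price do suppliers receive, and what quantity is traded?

Consumers pay $84; suppliers receive $63; quantity = 105.

Demand slope: (138 − 126)/(73 − 77) = -3, so qd = 357 − 3p.
Supply slope: (153 − 165)/(75 − 78) = 4, so qs = 4p − 147.
Before the tax: set 357 − 3p = 4p − 147 → p* = $72, q* = 141.
With the tax collected from suppliers, supply shifts: qs = 4(p − 21) − 147.
Solving gives q = 105 with consumers paying $84 and suppliers receiving $63 (the $21 wedge).
The less price-elastic side of the market bears the larger share of a per-unit tax.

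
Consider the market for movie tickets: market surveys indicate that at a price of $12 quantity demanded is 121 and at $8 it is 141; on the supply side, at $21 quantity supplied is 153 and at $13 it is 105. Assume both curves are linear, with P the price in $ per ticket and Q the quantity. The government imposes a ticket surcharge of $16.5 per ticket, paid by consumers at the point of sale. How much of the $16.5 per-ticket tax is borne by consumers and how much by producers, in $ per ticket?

Consumers bear $9 per ticket; producers bear $7.5 per ticket.

Demand slope: (141 − 121)/(8 − 12) = -5, so Qd = 181 − 5P.
Supply slope: (105 − 153)/(13 − 21) = 6, so Qs = 6P + 27.
Before the tax: set 181 − 5P = 6P + 27 → P* = $14, Q* = 111.
With the tax collected from consumers, demand (in seller-price terms) shifts: Qd = 181 − 5(P + 16.5).
Solving gives Q = 66 with consumers paying $23 and producers receiving $6.5 (the $16.5 wedge).
Burden on consumers: $9; on producers: $7.5. (They sum to $16.5.)
The less price-elastic side of the market bears the larger share of a per-unit tax.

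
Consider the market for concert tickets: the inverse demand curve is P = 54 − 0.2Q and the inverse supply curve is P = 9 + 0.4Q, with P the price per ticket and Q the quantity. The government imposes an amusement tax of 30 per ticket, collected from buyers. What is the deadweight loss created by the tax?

Deadweight loss = 750.

Inverting to Q(P) form: Qd = 270 − 5P; Qs = 2.5P − 22.5.
Before the tax: set 270 − 5P = 2.5P − 22.5 → P* = 39, Q* = 75.
With the tax collected from buyers, demand (in seller-price terms) shifts: Qd = 270 − 5(P + 30).
Solving gives Q = 25 with buyers paying 49 and producers receiving 19 (the 30 wedge).
Quantity falls by |ΔQ| = |75 − 25| = 50.
DWL = ½ · t · |ΔQ| = ½ · 30 · 50 = 750.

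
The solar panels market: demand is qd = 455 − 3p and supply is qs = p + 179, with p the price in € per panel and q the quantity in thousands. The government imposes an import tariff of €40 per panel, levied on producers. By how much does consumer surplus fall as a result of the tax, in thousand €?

Without the tax, 455 − 3p = p + 179 gives 4p = 276, so p* = €69 and q* = 248.
With the tax collected from producers, supply shifts: qs = (p − 40) + 179.
Solving gives q = 218 with buyers paying €79 and producers receiving €39 (the €40 wedge).
ΔCS is the trapezoid between Q = 218 and Q = 248 of height €10: ½ · (248 + 218) · 10 = €2330.

Consumer surplus falls by €2330 thousand.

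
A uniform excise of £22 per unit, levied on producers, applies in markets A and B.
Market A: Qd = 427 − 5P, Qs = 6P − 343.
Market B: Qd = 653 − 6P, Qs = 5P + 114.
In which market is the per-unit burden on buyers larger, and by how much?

Market A, by £2.

Market A: pre-tax P* = £70, Q* = 77; post-tax Q = 17; per-unit burden on buyers = £12.
Market B: pre-tax P* = £49, Q* = 359; post-tax Q = 299; per-unit burden on buyers = £10.
Difference: £12 vs £10 → market A is larger by £2.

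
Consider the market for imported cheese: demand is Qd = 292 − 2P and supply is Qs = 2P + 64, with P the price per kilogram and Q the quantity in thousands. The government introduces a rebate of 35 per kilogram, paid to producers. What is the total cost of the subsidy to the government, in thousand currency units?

Before the subsidy: set 292 − 2P = 2P + 64 → P* = 57, Q* = 178.
With a per-unit subsidy paid to producers, each receives P + 35 per unit sold, so supply becomes Qs = 2(P + 35) + 64.
New equilibrium: buyers pay 39.5, producers receive 74.5, Q = 213. (Wedge: Pb − Ps = −35.)
Outlay = t · Q = 35 · 213 = 7455.

Government outlay = 7455 thousand.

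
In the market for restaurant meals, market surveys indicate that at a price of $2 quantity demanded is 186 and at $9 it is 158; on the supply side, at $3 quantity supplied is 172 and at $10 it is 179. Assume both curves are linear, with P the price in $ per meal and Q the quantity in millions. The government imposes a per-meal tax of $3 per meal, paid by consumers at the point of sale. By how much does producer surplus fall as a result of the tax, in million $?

Demand slope: (158 − 186)/(9 − 2) = -4, so Qd = 194 − 4P.
Supply slope: (179 − 172)/(10 − 3) = 1, so Qs = P + 169.
Before the tax: set 194 − 4P = P + 169 → P* = $5, Q* = 174.
With the tax collected from consumers, demand (in seller-price terms) shifts: Qd = 194 − 4(P + 3).
New equilibrium: consumers pay $5.6, suppliers receive $2.6, Q = 171.6. (Wedge: Pb − Ps = 3.)
ΔPS is the trapezoid between Q = 171.6 and Q = 174 of height $2.4: ½ · (174 + 171.6) · 2.4 = $414.72.

Producer surplus falls by $414.72 million.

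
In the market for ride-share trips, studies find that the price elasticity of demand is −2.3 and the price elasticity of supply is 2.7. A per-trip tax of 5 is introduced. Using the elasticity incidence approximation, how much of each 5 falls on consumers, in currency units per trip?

Consumers bear ≈ 2.7 per trip.

Incidence ratio: consumers' share ≈ εs / (εs + |εd|) = 2.7 / (2.7 + 2.3) = 0.54.
So consumers bear ≈ 0.54 × 5 = 2.7; producers bear 2.3.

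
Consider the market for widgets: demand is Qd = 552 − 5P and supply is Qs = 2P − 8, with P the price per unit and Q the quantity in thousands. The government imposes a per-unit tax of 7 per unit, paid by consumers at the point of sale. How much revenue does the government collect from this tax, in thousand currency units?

Tax revenue = 994 thousand.

Before the tax: set 552 − 5P = 2P − 8 → P* = 80, Q* = 152.
With the tax collected from consumers, demand (in seller-price terms) shifts: Qd = 552 − 5(P + 7).
New equilibrium: consumers pay 82, suppliers receive 75, Q = 142. (Wedge: Pb − Ps = 7.)
Revenue = t · Q = 7 · 142 = 994.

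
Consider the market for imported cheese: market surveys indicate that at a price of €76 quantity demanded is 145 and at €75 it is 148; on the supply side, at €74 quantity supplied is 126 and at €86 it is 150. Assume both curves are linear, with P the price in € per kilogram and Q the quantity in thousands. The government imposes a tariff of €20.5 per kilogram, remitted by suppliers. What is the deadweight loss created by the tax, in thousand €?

Demand slope: (148 − 145)/(75 − 76) = -3, so Qd = 373 − 3P.
Supply slope: (150 − 126)/(86 − 74) = 2, so Qs = 2P − 22.
Before the tax: set 373 − 3P = 2P − 22 → P* = €79, Q* = 136.
With the tax collected from suppliers, supply shifts: Qs = 2(P − 20.5) − 22.
Solving gives Q = 111.4 with buyers paying €87.2 and suppliers receiving €66.7 (the €20.5 wedge).
Quantity falls by |ΔQ| = |136 − 111.4| = 24.6.
DWL = ½ · t · |ΔQ| = ½ · 20.5 · 24.6 = €252.15.

Deadweight loss = €252.15 thousand.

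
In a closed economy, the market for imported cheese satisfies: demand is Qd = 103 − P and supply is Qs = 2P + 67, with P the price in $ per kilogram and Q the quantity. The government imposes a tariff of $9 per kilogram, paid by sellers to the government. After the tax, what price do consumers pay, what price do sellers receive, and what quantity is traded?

Without the tax, 103 − P = 2P + 67 gives 3P = 36, so P* = $12 and Q* = 91.
With the tax collected from sellers, supply shifts: Qs = 2(P − 9) + 67.
New equilibrium: consumers pay $18, sellers receive $9, Q = 85. (Wedge: Pb − Ps = 9.)
The less price-elastic side of the market bears the larger share of a per-unit tax.

Consumers pay $18; sellers receive $9; quantity = 85.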